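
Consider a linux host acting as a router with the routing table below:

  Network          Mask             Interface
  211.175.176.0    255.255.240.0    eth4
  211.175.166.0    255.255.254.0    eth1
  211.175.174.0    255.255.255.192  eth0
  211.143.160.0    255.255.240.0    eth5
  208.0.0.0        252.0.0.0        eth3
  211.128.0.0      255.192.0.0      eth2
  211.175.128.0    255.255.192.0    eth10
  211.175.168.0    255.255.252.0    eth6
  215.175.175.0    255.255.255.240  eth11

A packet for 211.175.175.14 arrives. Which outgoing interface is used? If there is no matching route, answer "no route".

eth10

Routes whose prefix contains 211.175.175.14:
  208.0.0.0/6 (208.0.0.0 - 211.255.255.255) -> eth3
  211.128.0.0/10 (211.128.0.0 - 211.191.255.255) -> eth2
  211.175.128.0/18 (211.175.128.0 - 211.175.191.255) -> eth10
More-specific entries that do NOT match:
  215.175.175.0/28 (215.175.175.0 - 215.175.175.15) does not contain 211.175.175.14
  211.175.174.0/26 (211.175.174.0 - 211.175.174.63) does not contain 211.175.175.14
  211.175.166.0/23 (211.175.166.0 - 211.175.167.255) does not contain 211.175.175.14
  211.175.168.0/22 (211.175.168.0 - 211.175.171.255) does not contain 211.175.175.14
  211.175.176.0/20 (211.175.176.0 - 211.175.191.255) does not contain 211.175.175.14
  211.143.160.0/20 (211.143.160.0 - 211.143.175.255) does not contain 211.175.175.14
Longest matching prefix is /18 -> interface eth10.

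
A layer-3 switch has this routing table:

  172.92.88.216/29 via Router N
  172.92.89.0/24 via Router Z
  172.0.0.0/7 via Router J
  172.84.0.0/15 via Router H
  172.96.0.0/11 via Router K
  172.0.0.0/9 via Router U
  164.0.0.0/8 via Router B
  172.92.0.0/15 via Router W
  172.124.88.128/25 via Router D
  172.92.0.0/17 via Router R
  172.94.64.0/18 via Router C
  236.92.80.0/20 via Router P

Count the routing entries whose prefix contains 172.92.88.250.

Prefixes containing 172.92.88.250:
  172.0.0.0/7 (172.0.0.0 - 173.255.255.255)
  172.0.0.0/9 (172.0.0.0 - 172.127.255.255)
  172.92.0.0/15 (172.92.0.0 - 172.93.255.255)
  172.92.0.0/17 (172.92.0.0 - 172.92.127.255)
Total matching entries: 4.

4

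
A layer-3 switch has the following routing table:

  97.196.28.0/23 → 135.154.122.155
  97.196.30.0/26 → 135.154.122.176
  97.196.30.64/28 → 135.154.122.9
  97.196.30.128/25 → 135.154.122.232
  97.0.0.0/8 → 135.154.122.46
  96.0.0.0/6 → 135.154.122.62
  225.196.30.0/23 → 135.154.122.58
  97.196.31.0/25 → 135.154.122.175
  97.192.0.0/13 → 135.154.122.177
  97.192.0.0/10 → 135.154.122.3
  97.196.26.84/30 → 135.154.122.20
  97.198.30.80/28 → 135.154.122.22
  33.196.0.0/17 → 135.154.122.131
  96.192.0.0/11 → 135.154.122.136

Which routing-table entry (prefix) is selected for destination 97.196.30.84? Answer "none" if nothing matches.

97.192.0.0/13

Entries matching 97.196.30.84:
  96.0.0.0/6 (96.0.0.0 - 99.255.255.255)
  97.0.0.0/8 (97.0.0.0 - 97.255.255.255)
  97.192.0.0/10 (97.192.0.0 - 97.255.255.255)
  97.192.0.0/13 (97.192.0.0 - 97.199.255.255)
Most specific is 97.192.0.0/13.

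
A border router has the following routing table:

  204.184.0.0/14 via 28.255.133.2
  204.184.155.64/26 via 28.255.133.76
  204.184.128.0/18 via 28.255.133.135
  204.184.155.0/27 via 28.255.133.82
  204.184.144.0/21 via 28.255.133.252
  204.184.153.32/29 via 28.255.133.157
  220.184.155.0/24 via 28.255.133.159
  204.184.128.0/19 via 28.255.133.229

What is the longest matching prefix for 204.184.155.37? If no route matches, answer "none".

Entries matching 204.184.155.37:
  204.184.0.0/14 (204.184.0.0 - 204.187.255.255)
  204.184.128.0/18 (204.184.128.0 - 204.184.191.255)
  204.184.128.0/19 (204.184.128.0 - 204.184.159.255)
Most specific is 204.184.128.0/19.

204.184.128.0/19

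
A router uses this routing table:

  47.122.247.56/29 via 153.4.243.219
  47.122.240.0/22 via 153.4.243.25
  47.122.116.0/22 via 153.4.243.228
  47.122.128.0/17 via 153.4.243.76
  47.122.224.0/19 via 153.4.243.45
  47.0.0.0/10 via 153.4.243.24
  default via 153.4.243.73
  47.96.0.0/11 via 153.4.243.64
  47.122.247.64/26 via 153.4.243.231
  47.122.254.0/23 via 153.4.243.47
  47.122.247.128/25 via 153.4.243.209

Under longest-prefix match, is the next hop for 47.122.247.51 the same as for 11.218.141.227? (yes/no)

no

47.122.247.51: longest match 47.122.224.0/19 -> 153.4.243.45
11.218.141.227: longest match 0.0.0.0/0 -> 153.4.243.73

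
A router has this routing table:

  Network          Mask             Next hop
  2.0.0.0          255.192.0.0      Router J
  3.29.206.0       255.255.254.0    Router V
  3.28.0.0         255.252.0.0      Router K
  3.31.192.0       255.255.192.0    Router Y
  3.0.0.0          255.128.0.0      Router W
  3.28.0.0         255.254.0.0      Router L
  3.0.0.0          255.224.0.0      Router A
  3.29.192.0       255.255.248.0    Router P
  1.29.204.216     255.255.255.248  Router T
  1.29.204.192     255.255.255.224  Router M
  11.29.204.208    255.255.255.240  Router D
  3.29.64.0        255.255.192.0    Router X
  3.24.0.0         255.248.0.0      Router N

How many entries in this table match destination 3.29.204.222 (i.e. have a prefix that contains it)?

Prefixes containing 3.29.204.222:
  3.0.0.0/9 (3.0.0.0 - 3.127.255.255)
  3.0.0.0/11 (3.0.0.0 - 3.31.255.255)
  3.24.0.0/13 (3.24.0.0 - 3.31.255.255)
  3.28.0.0/14 (3.28.0.0 - 3.31.255.255)
  3.28.0.0/15 (3.28.0.0 - 3.29.255.255)
Total matching entries: 5.

5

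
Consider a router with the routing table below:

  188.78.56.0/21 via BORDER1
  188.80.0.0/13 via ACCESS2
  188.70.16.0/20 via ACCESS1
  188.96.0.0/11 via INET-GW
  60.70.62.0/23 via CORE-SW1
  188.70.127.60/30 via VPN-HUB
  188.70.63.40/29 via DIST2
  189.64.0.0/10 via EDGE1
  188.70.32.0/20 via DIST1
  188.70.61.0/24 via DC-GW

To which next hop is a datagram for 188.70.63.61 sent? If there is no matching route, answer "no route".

No entry's prefix contains 188.70.63.61; there is no default route.

no route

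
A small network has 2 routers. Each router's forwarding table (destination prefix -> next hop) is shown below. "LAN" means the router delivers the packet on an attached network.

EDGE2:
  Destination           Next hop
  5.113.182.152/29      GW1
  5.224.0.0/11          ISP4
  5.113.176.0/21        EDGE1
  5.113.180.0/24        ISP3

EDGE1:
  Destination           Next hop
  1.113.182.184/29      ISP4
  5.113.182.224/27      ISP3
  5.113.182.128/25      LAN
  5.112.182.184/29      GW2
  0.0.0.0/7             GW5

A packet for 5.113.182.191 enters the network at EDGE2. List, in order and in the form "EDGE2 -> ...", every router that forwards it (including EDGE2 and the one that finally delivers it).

At EDGE2: longest match for 5.113.182.191 is 5.113.176.0/21 -> EDGE1
At EDGE1: longest match for 5.113.182.191 is 5.113.182.128/25 -> LAN

EDGE2 -> EDGE1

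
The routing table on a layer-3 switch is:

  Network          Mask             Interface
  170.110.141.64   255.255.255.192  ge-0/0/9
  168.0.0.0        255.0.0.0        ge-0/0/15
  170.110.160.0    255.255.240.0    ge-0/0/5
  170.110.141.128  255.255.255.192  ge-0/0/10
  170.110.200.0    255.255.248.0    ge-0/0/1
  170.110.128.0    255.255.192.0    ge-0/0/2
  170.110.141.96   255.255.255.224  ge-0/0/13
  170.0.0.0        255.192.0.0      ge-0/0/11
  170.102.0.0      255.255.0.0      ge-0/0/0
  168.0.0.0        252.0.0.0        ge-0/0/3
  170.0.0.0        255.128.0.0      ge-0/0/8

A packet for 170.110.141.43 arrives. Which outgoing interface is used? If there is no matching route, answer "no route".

Routes whose prefix contains 170.110.141.43:
  168.0.0.0/6 (168.0.0.0 - 171.255.255.255) -> ge-0/0/3
  170.0.0.0/9 (170.0.0.0 - 170.127.255.255) -> ge-0/0/8
  170.110.128.0/18 (170.110.128.0 - 170.110.191.255) -> ge-0/0/2
More-specific entries that do NOT match:
  170.110.141.96/27 (170.110.141.96 - 170.110.141.127) does not contain 170.110.141.43
  170.110.141.64/26 (170.110.141.64 - 170.110.141.127) does not contain 170.110.141.43
  170.110.141.128/26 (170.110.141.128 - 170.110.141.191) does not contain 170.110.141.43
  170.110.200.0/21 (170.110.200.0 - 170.110.207.255) does not contain 170.110.141.43
  170.110.160.0/20 (170.110.160.0 - 170.110.175.255) does not contain 170.110.141.43
Longest matching prefix is /18 -> interface ge-0/0/2.

ge-0/0/2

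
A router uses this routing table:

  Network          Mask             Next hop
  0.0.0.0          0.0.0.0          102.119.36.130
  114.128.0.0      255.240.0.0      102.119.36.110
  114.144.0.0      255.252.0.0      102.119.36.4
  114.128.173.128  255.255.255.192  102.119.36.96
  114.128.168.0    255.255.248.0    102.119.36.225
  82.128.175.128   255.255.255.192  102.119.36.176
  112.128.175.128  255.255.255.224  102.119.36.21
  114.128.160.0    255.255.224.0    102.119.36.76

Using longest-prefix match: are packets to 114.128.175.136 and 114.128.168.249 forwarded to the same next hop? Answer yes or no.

yes

114.128.175.136: longest match 114.128.168.0/21 -> 102.119.36.225
114.128.168.249: longest match 114.128.168.0/21 -> 102.119.36.225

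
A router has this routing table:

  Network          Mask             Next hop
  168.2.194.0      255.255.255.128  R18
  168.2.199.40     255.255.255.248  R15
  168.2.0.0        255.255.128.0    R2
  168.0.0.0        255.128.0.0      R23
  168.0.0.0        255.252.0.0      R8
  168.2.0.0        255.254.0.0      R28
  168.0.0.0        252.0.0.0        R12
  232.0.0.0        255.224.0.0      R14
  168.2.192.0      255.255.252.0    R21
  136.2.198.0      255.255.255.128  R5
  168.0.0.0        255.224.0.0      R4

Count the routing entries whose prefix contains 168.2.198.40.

5

Prefixes containing 168.2.198.40:
  168.0.0.0/6 (168.0.0.0 - 171.255.255.255)
  168.0.0.0/9 (168.0.0.0 - 168.127.255.255)
  168.0.0.0/11 (168.0.0.0 - 168.31.255.255)
  168.0.0.0/14 (168.0.0.0 - 168.3.255.255)
  168.2.0.0/15 (168.2.0.0 - 168.3.255.255)
Total matching entries: 5.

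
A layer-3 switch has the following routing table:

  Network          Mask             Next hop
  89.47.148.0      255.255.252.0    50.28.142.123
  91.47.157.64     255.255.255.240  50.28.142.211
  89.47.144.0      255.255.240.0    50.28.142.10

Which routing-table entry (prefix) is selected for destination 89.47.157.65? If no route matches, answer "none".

89.47.144.0/20

Entries matching 89.47.157.65:
  89.47.144.0/20 (89.47.144.0 - 89.47.159.255)
Most specific is 89.47.144.0/20.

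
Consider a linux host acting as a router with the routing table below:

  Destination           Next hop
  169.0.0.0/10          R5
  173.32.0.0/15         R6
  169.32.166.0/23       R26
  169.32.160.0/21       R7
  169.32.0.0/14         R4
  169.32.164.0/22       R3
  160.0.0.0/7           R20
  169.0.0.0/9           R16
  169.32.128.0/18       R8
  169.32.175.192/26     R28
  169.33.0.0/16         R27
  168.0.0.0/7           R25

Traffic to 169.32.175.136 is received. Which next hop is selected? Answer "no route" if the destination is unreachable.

R8

Routes whose prefix contains 169.32.175.136:
  168.0.0.0/7 (168.0.0.0 - 169.255.255.255) -> R25
  169.0.0.0/9 (169.0.0.0 - 169.127.255.255) -> R16
  169.0.0.0/10 (169.0.0.0 - 169.63.255.255) -> R5
  169.32.0.0/14 (169.32.0.0 - 169.35.255.255) -> R4
  169.32.128.0/18 (169.32.128.0 - 169.32.191.255) -> R8
More-specific entries that do NOT match:
  169.32.175.192/26 (169.32.175.192 - 169.32.175.255) does not contain 169.32.175.136
  169.32.166.0/23 (169.32.166.0 - 169.32.167.255) does not contain 169.32.175.136
  169.32.164.0/22 (169.32.164.0 - 169.32.167.255) does not contain 169.32.175.136
  169.32.160.0/21 (169.32.160.0 - 169.32.167.255) does not contain 169.32.175.136
Longest matching prefix is /18 -> next hop R8.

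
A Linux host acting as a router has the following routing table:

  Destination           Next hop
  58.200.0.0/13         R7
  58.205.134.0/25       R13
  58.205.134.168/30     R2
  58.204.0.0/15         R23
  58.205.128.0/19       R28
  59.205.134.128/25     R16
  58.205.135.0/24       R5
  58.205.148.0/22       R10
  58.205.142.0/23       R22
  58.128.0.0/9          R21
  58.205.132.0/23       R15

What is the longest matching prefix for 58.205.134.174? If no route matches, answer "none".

Entries matching 58.205.134.174:
  58.128.0.0/9 (58.128.0.0 - 58.255.255.255)
  58.200.0.0/13 (58.200.0.0 - 58.207.255.255)
  58.204.0.0/15 (58.204.0.0 - 58.205.255.255)
  58.205.128.0/19 (58.205.128.0 - 58.205.159.255)
Most specific is 58.205.128.0/19.

58.205.128.0/19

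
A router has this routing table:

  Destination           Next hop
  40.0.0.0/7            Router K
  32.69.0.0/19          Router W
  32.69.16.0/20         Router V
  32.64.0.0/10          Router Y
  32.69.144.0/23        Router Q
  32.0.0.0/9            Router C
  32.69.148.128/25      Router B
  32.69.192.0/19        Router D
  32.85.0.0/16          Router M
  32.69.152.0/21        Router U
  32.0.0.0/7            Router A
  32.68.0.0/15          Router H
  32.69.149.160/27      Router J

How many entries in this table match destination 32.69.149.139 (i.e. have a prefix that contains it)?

Prefixes containing 32.69.149.139:
  32.0.0.0/7 (32.0.0.0 - 33.255.255.255)
  32.0.0.0/9 (32.0.0.0 - 32.127.255.255)
  32.64.0.0/10 (32.64.0.0 - 32.127.255.255)
  32.68.0.0/15 (32.68.0.0 - 32.69.255.255)
Total matching entries: 4.

4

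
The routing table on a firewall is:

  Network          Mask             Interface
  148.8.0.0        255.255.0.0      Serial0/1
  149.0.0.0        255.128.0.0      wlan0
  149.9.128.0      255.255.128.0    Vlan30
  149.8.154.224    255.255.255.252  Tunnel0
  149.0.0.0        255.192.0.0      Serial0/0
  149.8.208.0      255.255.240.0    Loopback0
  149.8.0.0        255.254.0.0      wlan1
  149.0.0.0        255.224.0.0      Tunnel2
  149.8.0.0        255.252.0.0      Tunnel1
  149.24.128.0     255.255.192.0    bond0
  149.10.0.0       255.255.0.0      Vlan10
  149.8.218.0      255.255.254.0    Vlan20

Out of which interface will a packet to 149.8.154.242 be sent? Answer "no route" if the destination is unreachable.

wlan1

Routes whose prefix contains 149.8.154.242:
  149.0.0.0/9 (149.0.0.0 - 149.127.255.255) -> wlan0
  149.0.0.0/10 (149.0.0.0 - 149.63.255.255) -> Serial0/0
  149.0.0.0/11 (149.0.0.0 - 149.31.255.255) -> Tunnel2
  149.8.0.0/14 (149.8.0.0 - 149.11.255.255) -> Tunnel1
  149.8.0.0/15 (149.8.0.0 - 149.9.255.255) -> wlan1
More-specific entries that do NOT match:
  149.8.154.224/30 (149.8.154.224 - 149.8.154.227) does not contain 149.8.154.242
  149.8.218.0/23 (149.8.218.0 - 149.8.219.255) does not contain 149.8.154.242
  149.8.208.0/20 (149.8.208.0 - 149.8.223.255) does not contain 149.8.154.242
  149.24.128.0/18 (149.24.128.0 - 149.24.191.255) does not contain 149.8.154.242
  149.9.128.0/17 (149.9.128.0 - 149.9.255.255) does not contain 149.8.154.242
  148.8.0.0/16 (148.8.0.0 - 148.8.255.255) does not contain 149.8.154.242
  149.10.0.0/16 (149.10.0.0 - 149.10.255.255) does not contain 149.8.154.242
Longest matching prefix is /15 -> interface wlan1.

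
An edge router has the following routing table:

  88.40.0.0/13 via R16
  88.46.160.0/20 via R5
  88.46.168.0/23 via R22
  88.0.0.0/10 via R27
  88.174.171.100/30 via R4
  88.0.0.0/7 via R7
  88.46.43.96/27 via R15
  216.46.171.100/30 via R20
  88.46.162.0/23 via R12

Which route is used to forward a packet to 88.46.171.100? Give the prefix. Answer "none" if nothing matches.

Entries matching 88.46.171.100:
  88.0.0.0/7 (88.0.0.0 - 89.255.255.255)
  88.0.0.0/10 (88.0.0.0 - 88.63.255.255)
  88.40.0.0/13 (88.40.0.0 - 88.47.255.255)
  88.46.160.0/20 (88.46.160.0 - 88.46.175.255)
Most specific is 88.46.160.0/20.

88.46.160.0/20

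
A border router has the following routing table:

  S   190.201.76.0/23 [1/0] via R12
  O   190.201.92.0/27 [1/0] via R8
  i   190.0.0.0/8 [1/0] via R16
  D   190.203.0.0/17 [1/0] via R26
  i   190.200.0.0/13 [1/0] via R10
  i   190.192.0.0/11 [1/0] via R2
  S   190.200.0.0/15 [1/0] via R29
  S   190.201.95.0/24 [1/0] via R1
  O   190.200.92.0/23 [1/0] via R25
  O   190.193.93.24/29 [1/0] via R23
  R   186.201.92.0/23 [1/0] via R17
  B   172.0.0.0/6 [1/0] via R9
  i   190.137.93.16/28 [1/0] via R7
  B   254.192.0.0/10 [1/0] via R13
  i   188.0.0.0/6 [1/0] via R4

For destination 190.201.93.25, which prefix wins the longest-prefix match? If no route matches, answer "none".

190.200.0.0/15

Entries matching 190.201.93.25:
  188.0.0.0/6 (188.0.0.0 - 191.255.255.255)
  190.0.0.0/8 (190.0.0.0 - 190.255.255.255)
  190.192.0.0/11 (190.192.0.0 - 190.223.255.255)
  190.200.0.0/13 (190.200.0.0 - 190.207.255.255)
  190.200.0.0/15 (190.200.0.0 - 190.201.255.255)
Most specific is 190.200.0.0/15.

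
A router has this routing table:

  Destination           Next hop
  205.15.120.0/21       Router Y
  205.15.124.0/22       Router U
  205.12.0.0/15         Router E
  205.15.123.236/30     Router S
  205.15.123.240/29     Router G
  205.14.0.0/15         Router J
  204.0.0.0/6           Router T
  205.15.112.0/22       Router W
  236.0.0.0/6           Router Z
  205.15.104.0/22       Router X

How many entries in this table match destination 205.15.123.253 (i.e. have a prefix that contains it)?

3

Prefixes containing 205.15.123.253:
  204.0.0.0/6 (204.0.0.0 - 207.255.255.255)
  205.14.0.0/15 (205.14.0.0 - 205.15.255.255)
  205.15.120.0/21 (205.15.120.0 - 205.15.127.255)
Total matching entries: 3.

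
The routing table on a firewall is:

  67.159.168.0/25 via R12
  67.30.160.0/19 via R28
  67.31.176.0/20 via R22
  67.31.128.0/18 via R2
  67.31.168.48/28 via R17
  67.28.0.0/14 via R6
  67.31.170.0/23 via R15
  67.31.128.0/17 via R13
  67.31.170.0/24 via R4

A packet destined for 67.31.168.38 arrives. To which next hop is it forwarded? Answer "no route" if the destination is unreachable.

R2

Routes whose prefix contains 67.31.168.38:
  67.28.0.0/14 (67.28.0.0 - 67.31.255.255) -> R6
  67.31.128.0/17 (67.31.128.0 - 67.31.255.255) -> R13
  67.31.128.0/18 (67.31.128.0 - 67.31.191.255) -> R2
More-specific entries that do NOT match:
  67.31.168.48/28 (67.31.168.48 - 67.31.168.63) does not contain 67.31.168.38
  67.159.168.0/25 (67.159.168.0 - 67.159.168.127) does not contain 67.31.168.38
  67.31.170.0/24 (67.31.170.0 - 67.31.170.255) does not contain 67.31.168.38
  67.31.170.0/23 (67.31.170.0 - 67.31.171.255) does not contain 67.31.168.38
  67.31.176.0/20 (67.31.176.0 - 67.31.191.255) does not contain 67.31.168.38
  67.30.160.0/19 (67.30.160.0 - 67.30.191.255) does not contain 67.31.168.38
Longest matching prefix is /18 -> next hop R2.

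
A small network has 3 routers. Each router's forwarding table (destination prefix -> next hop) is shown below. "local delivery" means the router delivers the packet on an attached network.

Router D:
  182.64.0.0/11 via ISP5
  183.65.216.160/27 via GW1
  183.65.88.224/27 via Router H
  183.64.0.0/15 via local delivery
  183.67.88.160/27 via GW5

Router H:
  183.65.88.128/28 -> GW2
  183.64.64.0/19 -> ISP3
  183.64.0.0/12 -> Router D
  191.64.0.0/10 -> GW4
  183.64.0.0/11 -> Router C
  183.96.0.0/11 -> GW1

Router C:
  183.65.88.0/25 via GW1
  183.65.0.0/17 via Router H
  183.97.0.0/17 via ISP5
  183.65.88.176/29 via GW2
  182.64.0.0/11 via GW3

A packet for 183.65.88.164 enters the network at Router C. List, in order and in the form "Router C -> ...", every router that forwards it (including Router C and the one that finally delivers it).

Router C -> Router H -> Router D

At Router C: longest match for 183.65.88.164 is 183.65.0.0/17 -> Router H
At Router H: longest match for 183.65.88.164 is 183.64.0.0/12 -> Router D
At Router D: longest match for 183.65.88.164 is 183.64.0.0/15 -> local delivery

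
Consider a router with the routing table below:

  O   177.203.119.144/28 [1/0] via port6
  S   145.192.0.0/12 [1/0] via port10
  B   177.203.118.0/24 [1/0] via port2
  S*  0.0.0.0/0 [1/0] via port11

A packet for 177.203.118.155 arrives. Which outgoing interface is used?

Routes whose prefix contains 177.203.118.155:
  0.0.0.0/0 (default, matches everything) -> port11
  177.203.118.0/24 (177.203.118.0 - 177.203.118.255) -> port2
More-specific entries that do NOT match:
  177.203.119.144/28 (177.203.119.144 - 177.203.119.159) does not contain 177.203.118.155
Longest matching prefix is /24 -> interface port2.

port2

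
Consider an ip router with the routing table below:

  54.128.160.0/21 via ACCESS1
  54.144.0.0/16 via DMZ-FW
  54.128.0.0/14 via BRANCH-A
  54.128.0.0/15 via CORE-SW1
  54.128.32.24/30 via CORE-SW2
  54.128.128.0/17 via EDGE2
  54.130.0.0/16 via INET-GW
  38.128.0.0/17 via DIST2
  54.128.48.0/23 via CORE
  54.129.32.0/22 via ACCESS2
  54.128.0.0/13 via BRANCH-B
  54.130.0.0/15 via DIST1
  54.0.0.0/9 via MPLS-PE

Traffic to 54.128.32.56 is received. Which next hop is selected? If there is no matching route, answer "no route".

CORE-SW1

Routes whose prefix contains 54.128.32.56:
  54.128.0.0/13 (54.128.0.0 - 54.135.255.255) -> BRANCH-B
  54.128.0.0/14 (54.128.0.0 - 54.131.255.255) -> BRANCH-A
  54.128.0.0/15 (54.128.0.0 - 54.129.255.255) -> CORE-SW1
More-specific entries that do NOT match:
  54.128.32.24/30 (54.128.32.24 - 54.128.32.27) does not contain 54.128.32.56
  54.128.48.0/23 (54.128.48.0 - 54.128.49.255) does not contain 54.128.32.56
  54.129.32.0/22 (54.129.32.0 - 54.129.35.255) does not contain 54.128.32.56
  54.128.160.0/21 (54.128.160.0 - 54.128.167.255) does not contain 54.128.32.56
  54.128.128.0/17 (54.128.128.0 - 54.128.255.255) does not contain 54.128.32.56
  38.128.0.0/17 (38.128.0.0 - 38.128.127.255) does not contain 54.128.32.56
  54.144.0.0/16 (54.144.0.0 - 54.144.255.255) does not contain 54.128.32.56
  54.130.0.0/16 (54.130.0.0 - 54.130.255.255) does not contain 54.128.32.56
Longest matching prefix is /15 -> next hop CORE-SW1.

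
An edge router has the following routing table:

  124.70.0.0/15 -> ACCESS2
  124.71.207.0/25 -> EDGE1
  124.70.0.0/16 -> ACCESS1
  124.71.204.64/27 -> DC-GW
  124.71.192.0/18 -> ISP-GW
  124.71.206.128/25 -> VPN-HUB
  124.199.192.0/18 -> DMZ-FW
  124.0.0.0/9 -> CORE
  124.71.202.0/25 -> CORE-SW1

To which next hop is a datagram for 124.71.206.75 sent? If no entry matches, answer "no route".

Routes whose prefix contains 124.71.206.75:
  124.0.0.0/9 (124.0.0.0 - 124.127.255.255) -> CORE
  124.70.0.0/15 (124.70.0.0 - 124.71.255.255) -> ACCESS2
  124.71.192.0/18 (124.71.192.0 - 124.71.255.255) -> ISP-GW
More-specific entries that do NOT match:
  124.71.204.64/27 (124.71.204.64 - 124.71.204.95) does not contain 124.71.206.75
  124.71.207.0/25 (124.71.207.0 - 124.71.207.127) does not contain 124.71.206.75
  124.71.206.128/25 (124.71.206.128 - 124.71.206.255) does not contain 124.71.206.75
  124.71.202.0/25 (124.71.202.0 - 124.71.202.127) does not contain 124.71.206.75
Longest matching prefix is /18 -> next hop ISP-GW.

ISP-GW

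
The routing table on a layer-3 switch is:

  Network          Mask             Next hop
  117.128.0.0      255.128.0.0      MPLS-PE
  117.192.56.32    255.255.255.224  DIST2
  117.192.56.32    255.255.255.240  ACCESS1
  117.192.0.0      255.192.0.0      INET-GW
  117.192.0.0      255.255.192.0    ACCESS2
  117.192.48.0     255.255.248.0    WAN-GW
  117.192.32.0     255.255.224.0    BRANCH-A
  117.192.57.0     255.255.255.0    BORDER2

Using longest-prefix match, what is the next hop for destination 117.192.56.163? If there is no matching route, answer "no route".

Routes whose prefix contains 117.192.56.163:
  117.128.0.0/9 (117.128.0.0 - 117.255.255.255) -> MPLS-PE
  117.192.0.0/10 (117.192.0.0 - 117.255.255.255) -> INET-GW
  117.192.0.0/18 (117.192.0.0 - 117.192.63.255) -> ACCESS2
  117.192.32.0/19 (117.192.32.0 - 117.192.63.255) -> BRANCH-A
More-specific entries that do NOT match:
  117.192.56.32/28 (117.192.56.32 - 117.192.56.47) does not contain 117.192.56.163
  117.192.56.32/27 (117.192.56.32 - 117.192.56.63) does not contain 117.192.56.163
  117.192.57.0/24 (117.192.57.0 - 117.192.57.255) does not contain 117.192.56.163
  117.192.48.0/21 (117.192.48.0 - 117.192.55.255) does not contain 117.192.56.163
Longest matching prefix is /19 -> next hop BRANCH-A.

BRANCH-A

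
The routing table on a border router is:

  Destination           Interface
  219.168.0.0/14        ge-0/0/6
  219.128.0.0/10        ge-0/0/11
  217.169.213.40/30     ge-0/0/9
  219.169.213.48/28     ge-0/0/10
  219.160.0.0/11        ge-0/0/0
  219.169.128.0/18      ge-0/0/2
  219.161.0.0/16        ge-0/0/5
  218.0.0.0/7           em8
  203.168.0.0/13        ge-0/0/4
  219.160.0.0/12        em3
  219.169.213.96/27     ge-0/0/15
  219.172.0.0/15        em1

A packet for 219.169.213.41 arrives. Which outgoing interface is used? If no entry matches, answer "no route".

ge-0/0/6

Routes whose prefix contains 219.169.213.41:
  218.0.0.0/7 (218.0.0.0 - 219.255.255.255) -> em8
  219.128.0.0/10 (219.128.0.0 - 219.191.255.255) -> ge-0/0/11
  219.160.0.0/11 (219.160.0.0 - 219.191.255.255) -> ge-0/0/0
  219.160.0.0/12 (219.160.0.0 - 219.175.255.255) -> em3
  219.168.0.0/14 (219.168.0.0 - 219.171.255.255) -> ge-0/0/6
More-specific entries that do NOT match:
  217.169.213.40/30 (217.169.213.40 - 217.169.213.43) does not contain 219.169.213.41
  219.169.213.48/28 (219.169.213.48 - 219.169.213.63) does not contain 219.169.213.41
  219.169.213.96/27 (219.169.213.96 - 219.169.213.127) does not contain 219.169.213.41
  219.169.128.0/18 (219.169.128.0 - 219.169.191.255) does not contain 219.169.213.41
  219.161.0.0/16 (219.161.0.0 - 219.161.255.255) does not contain 219.169.213.41
  219.172.0.0/15 (219.172.0.0 - 219.173.255.255) does not contain 219.169.213.41
Longest matching prefix is /14 -> interface ge-0/0/6.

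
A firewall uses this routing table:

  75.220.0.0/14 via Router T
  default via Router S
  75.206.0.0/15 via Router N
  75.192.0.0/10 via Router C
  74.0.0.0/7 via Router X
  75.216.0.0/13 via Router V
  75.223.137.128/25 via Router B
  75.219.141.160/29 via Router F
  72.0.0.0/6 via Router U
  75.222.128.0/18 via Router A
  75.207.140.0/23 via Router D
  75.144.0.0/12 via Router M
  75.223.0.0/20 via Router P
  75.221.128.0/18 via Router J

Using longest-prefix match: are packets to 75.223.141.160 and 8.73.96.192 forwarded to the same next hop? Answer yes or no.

75.223.141.160: longest match 75.220.0.0/14 -> Router T
8.73.96.192: longest match 0.0.0.0/0 -> Router S

no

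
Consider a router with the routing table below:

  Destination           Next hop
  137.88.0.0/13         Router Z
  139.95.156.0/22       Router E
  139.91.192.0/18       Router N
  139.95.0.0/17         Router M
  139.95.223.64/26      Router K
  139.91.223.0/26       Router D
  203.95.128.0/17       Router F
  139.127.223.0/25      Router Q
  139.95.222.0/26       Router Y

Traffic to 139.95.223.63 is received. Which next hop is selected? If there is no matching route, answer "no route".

no route

No entry's prefix contains 139.95.223.63; there is no default route.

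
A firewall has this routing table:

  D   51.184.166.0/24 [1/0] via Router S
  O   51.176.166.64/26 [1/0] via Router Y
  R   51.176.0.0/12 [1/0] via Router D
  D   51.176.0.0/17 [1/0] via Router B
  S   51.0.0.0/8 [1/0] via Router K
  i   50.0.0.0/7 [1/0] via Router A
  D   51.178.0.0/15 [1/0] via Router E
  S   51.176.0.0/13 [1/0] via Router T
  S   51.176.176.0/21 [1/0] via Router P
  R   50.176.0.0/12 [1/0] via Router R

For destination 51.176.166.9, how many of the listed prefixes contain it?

4

Prefixes containing 51.176.166.9:
  50.0.0.0/7 (50.0.0.0 - 51.255.255.255)
  51.0.0.0/8 (51.0.0.0 - 51.255.255.255)
  51.176.0.0/12 (51.176.0.0 - 51.191.255.255)
  51.176.0.0/13 (51.176.0.0 - 51.183.255.255)
Total matching entries: 4.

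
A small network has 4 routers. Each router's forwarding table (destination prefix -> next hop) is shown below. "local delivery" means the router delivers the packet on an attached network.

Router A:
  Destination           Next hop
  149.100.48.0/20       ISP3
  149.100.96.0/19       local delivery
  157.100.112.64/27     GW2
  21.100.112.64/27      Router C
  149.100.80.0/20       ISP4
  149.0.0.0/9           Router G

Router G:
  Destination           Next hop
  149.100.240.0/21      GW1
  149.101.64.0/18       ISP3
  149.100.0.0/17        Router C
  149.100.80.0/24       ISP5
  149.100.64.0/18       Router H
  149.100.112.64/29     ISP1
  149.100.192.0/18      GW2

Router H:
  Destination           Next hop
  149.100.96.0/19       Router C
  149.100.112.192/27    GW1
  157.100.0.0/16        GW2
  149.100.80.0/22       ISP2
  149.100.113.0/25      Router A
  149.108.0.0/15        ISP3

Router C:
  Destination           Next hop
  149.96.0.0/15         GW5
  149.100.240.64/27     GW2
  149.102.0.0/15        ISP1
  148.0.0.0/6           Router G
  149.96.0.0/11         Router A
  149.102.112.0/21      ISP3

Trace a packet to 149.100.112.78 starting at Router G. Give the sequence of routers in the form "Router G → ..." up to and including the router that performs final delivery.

Router G → Router H → Router C → Router A

At Router G: longest match for 149.100.112.78 is 149.100.64.0/18 -> Router H
At Router H: longest match for 149.100.112.78 is 149.100.96.0/19 -> Router C
At Router C: longest match for 149.100.112.78 is 149.96.0.0/11 -> Router A
At Router A: longest match for 149.100.112.78 is 149.100.96.0/19 -> local delivery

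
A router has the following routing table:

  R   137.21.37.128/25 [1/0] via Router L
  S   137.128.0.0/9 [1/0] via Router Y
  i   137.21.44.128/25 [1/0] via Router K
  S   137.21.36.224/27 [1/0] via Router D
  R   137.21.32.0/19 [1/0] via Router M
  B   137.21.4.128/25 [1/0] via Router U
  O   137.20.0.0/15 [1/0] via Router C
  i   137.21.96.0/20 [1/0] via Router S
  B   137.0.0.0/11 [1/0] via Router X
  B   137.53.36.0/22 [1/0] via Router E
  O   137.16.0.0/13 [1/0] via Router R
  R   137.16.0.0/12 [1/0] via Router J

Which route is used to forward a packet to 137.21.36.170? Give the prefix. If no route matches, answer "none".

137.21.32.0/19

Entries matching 137.21.36.170:
  137.0.0.0/11 (137.0.0.0 - 137.31.255.255)
  137.16.0.0/12 (137.16.0.0 - 137.31.255.255)
  137.16.0.0/13 (137.16.0.0 - 137.23.255.255)
  137.20.0.0/15 (137.20.0.0 - 137.21.255.255)
  137.21.32.0/19 (137.21.32.0 - 137.21.63.255)
Most specific is 137.21.32.0/19.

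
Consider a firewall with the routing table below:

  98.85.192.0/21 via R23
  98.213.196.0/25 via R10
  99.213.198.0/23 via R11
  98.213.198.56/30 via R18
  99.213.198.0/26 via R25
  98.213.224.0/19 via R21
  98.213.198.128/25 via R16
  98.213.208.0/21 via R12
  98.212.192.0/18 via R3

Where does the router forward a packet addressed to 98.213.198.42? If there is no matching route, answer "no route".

no route

No entry's prefix contains 98.213.198.42; there is no default route.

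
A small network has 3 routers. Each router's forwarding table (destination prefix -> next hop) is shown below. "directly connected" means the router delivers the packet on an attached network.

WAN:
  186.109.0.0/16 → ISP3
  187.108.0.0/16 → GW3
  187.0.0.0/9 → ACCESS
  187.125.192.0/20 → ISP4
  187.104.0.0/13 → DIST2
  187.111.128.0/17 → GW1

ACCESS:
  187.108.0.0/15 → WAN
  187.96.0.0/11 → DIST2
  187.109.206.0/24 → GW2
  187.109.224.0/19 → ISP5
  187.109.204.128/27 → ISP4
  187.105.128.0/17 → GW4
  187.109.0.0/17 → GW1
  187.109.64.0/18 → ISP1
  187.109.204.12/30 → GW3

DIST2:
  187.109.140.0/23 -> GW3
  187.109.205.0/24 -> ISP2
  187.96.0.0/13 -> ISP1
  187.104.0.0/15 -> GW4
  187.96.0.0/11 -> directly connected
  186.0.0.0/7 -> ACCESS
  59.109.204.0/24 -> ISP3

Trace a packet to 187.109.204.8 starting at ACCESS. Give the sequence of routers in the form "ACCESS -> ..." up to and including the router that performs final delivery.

At ACCESS: longest match for 187.109.204.8 is 187.108.0.0/15 -> WAN
At WAN: longest match for 187.109.204.8 is 187.104.0.0/13 -> DIST2
At DIST2: longest match for 187.109.204.8 is 187.96.0.0/11 -> directly connected

ACCESS -> WAN -> DIST2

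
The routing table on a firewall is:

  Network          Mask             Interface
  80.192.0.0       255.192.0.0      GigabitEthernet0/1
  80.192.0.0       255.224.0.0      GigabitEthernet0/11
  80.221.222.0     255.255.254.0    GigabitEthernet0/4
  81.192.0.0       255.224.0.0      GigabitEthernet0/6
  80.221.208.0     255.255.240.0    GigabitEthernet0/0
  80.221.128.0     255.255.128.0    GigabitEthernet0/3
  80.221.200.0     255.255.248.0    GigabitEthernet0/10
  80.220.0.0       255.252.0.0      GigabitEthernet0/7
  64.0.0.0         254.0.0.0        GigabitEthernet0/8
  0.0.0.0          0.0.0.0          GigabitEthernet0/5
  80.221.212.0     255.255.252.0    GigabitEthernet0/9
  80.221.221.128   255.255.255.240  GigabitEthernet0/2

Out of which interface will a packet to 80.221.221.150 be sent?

Routes whose prefix contains 80.221.221.150:
  0.0.0.0/0 (default, matches everything) -> GigabitEthernet0/5
  80.192.0.0/10 (80.192.0.0 - 80.255.255.255) -> GigabitEthernet0/1
  80.192.0.0/11 (80.192.0.0 - 80.223.255.255) -> GigabitEthernet0/11
  80.220.0.0/14 (80.220.0.0 - 80.223.255.255) -> GigabitEthernet0/7
  80.221.128.0/17 (80.221.128.0 - 80.221.255.255) -> GigabitEthernet0/3
  80.221.208.0/20 (80.221.208.0 - 80.221.223.255) -> GigabitEthernet0/0
More-specific entries that do NOT match:
  80.221.221.128/28 (80.221.221.128 - 80.221.221.143) does not contain 80.221.221.150
  80.221.222.0/23 (80.221.222.0 - 80.221.223.255) does not contain 80.221.221.150
  80.221.212.0/22 (80.221.212.0 - 80.221.215.255) does not contain 80.221.221.150
  80.221.200.0/21 (80.221.200.0 - 80.221.207.255) does not contain 80.221.221.150
Longest matching prefix is /20 -> interface GigabitEthernet0/0.

GigabitEthernet0/0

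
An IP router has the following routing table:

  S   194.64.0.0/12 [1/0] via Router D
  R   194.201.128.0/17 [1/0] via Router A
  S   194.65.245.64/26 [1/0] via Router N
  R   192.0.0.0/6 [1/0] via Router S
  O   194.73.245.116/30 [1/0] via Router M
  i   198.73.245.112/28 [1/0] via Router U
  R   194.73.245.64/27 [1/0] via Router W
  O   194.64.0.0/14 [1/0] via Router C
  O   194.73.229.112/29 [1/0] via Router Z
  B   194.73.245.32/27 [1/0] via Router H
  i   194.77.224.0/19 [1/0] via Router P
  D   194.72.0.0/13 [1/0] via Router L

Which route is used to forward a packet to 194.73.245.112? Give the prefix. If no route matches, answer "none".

Entries matching 194.73.245.112:
  192.0.0.0/6 (192.0.0.0 - 195.255.255.255)
  194.64.0.0/12 (194.64.0.0 - 194.79.255.255)
  194.72.0.0/13 (194.72.0.0 - 194.79.255.255)
Most specific is 194.72.0.0/13.

194.72.0.0/13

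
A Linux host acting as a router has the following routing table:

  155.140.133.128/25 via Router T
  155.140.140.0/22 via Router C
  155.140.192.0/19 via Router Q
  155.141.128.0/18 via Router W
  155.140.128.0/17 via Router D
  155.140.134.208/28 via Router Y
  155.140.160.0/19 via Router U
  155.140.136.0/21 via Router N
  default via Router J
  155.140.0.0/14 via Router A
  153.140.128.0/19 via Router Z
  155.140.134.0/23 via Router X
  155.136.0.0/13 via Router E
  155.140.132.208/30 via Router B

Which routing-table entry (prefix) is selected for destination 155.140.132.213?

Entries matching 155.140.132.213:
  0.0.0.0/0 (default, matches everything)
  155.136.0.0/13 (155.136.0.0 - 155.143.255.255)
  155.140.0.0/14 (155.140.0.0 - 155.143.255.255)
  155.140.128.0/17 (155.140.128.0 - 155.140.255.255)
Most specific is 155.140.128.0/17.

155.140.128.0/17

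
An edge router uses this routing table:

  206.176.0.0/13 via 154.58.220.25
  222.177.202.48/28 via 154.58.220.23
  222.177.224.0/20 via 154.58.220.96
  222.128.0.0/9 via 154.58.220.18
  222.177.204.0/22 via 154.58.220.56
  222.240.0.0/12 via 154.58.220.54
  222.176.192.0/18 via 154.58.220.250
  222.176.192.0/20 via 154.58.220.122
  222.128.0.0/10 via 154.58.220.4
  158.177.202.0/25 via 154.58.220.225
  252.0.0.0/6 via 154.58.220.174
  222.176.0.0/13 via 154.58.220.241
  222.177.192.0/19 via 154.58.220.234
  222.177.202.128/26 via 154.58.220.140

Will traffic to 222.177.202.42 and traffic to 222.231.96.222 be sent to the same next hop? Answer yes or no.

222.177.202.42: longest match 222.177.192.0/19 -> 154.58.220.234
222.231.96.222: longest match 222.128.0.0/9 -> 154.58.220.18

no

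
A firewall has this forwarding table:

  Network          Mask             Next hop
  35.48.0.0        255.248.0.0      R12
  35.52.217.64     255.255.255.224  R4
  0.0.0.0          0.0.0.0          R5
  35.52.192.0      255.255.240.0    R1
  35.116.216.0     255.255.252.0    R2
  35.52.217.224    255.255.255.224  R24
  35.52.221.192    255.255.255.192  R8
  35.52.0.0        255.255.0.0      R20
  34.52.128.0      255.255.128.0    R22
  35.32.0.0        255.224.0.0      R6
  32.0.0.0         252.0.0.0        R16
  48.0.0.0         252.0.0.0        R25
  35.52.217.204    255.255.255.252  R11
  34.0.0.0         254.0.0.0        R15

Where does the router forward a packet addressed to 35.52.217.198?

R20

Routes whose prefix contains 35.52.217.198:
  0.0.0.0/0 (default, matches everything) -> R5
  32.0.0.0/6 (32.0.0.0 - 35.255.255.255) -> R16
  34.0.0.0/7 (34.0.0.0 - 35.255.255.255) -> R15
  35.32.0.0/11 (35.32.0.0 - 35.63.255.255) -> R6
  35.48.0.0/13 (35.48.0.0 - 35.55.255.255) -> R12
  35.52.0.0/16 (35.52.0.0 - 35.52.255.255) -> R20
More-specific entries that do NOT match:
  35.52.217.204/30 (35.52.217.204 - 35.52.217.207) does not contain 35.52.217.198
  35.52.217.64/27 (35.52.217.64 - 35.52.217.95) does not contain 35.52.217.198
  35.52.217.224/27 (35.52.217.224 - 35.52.217.255) does not contain 35.52.217.198
  35.52.221.192/26 (35.52.221.192 - 35.52.221.255) does not contain 35.52.217.198
  35.116.216.0/22 (35.116.216.0 - 35.116.219.255) does not contain 35.52.217.198
  35.52.192.0/20 (35.52.192.0 - 35.52.207.255) does not contain 35.52.217.198
  34.52.128.0/17 (34.52.128.0 - 34.52.255.255) does not contain 35.52.217.198
Longest matching prefix is /16 -> next hop R20.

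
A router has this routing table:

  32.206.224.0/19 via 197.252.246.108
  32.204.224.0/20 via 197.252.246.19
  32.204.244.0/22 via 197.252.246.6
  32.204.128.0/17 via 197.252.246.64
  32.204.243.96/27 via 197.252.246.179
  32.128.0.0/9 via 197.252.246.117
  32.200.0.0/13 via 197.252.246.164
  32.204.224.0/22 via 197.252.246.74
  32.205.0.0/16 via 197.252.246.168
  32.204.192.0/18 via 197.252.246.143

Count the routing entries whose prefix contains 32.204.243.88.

4

Prefixes containing 32.204.243.88:
  32.128.0.0/9 (32.128.0.0 - 32.255.255.255)
  32.200.0.0/13 (32.200.0.0 - 32.207.255.255)
  32.204.128.0/17 (32.204.128.0 - 32.204.255.255)
  32.204.192.0/18 (32.204.192.0 - 32.204.255.255)
Total matching entries: 4.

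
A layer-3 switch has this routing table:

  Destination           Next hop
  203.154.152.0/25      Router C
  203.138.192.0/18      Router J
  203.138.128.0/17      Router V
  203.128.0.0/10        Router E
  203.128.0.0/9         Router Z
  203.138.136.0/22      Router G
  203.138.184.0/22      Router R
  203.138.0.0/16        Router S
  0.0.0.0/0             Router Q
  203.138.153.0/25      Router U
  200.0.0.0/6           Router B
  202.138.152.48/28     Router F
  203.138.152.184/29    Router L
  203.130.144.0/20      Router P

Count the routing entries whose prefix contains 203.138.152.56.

6

Prefixes containing 203.138.152.56:
  0.0.0.0/0 (default, matches everything)
  200.0.0.0/6 (200.0.0.0 - 203.255.255.255)
  203.128.0.0/9 (203.128.0.0 - 203.255.255.255)
  203.128.0.0/10 (203.128.0.0 - 203.191.255.255)
  203.138.0.0/16 (203.138.0.0 - 203.138.255.255)
  203.138.128.0/17 (203.138.128.0 - 203.138.255.255)
Total matching entries: 6.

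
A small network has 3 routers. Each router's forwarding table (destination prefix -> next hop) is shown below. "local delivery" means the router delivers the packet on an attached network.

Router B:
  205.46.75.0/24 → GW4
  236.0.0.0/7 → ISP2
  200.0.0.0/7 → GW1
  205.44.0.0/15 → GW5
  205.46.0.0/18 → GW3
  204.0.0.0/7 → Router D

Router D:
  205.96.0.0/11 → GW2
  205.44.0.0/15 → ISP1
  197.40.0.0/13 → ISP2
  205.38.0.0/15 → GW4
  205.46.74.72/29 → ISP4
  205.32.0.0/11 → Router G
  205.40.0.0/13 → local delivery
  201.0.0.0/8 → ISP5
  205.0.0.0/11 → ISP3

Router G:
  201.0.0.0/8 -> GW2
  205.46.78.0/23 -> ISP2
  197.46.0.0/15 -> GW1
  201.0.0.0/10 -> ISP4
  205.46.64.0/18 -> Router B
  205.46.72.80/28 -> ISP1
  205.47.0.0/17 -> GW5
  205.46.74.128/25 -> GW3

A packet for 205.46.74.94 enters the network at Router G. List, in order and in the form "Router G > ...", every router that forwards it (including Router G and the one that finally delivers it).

Router G > Router B > Router D

At Router G: longest match for 205.46.74.94 is 205.46.64.0/18 -> Router B
At Router B: longest match for 205.46.74.94 is 204.0.0.0/7 -> Router D
At Router D: longest match for 205.46.74.94 is 205.40.0.0/13 -> local delivery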